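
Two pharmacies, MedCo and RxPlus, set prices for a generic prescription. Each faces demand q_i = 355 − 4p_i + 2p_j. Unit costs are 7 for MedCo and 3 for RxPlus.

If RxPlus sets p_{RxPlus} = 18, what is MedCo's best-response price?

52.375

MedCo's profit: π = (p_{MedCo} − 7)(355 − 4p_{MedCo} + 2p_{RxPlus}).
∂π/∂p_{MedCo} = 383 − 8p_{MedCo} + 2p_{RxPlus} = 0 ⇒ p_{MedCo} = 47.875 + 0.25p_{RxPlus}.
At p_{RxPlus} = 18: p_{MedCo} = 47.875 + 0.25·18 = 52.375.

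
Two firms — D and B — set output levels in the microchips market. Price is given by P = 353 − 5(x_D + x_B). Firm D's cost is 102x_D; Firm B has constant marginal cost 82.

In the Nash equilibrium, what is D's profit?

Firm D's profit: π = x_D(353 − 5(x_D + x_B)) − 102x_D.
∂π/∂x_D = 251 − 10x_D − 5x_B = 0, so x_D = 25.1 − 0.5x_B.
By the same steps for B: x_B = 27.1 − 0.5x_D.
Plugging x_B into D's best response: x_D = 25.1 − 0.5(27.1 − 0.5x_D) ⇒ 0.75x_D = 11.55, so x_D = 15.4.
Then x_B = 27.1 − 0.5·15.4 = 19.4.
Price P = 353 − 5·34.8 = 179.
D's profit: (179 − 102)·15.4 = 1185.8.

1185.8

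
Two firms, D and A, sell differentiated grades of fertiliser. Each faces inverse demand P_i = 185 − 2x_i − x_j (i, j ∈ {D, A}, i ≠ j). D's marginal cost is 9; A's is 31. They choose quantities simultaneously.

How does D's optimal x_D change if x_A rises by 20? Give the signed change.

-5

Firm D's profit: π = x_D(185 − 2x_D − x_A) − 9x_D.
∂π/∂x_D = 176 − 4x_D − x_A = 0 ⇒ x_D = 44 − 0.25x_A.
The reaction-function slope is −0.25, so a 20-unit rise in x_A moves x_D by −0.25 × 20 = −5. D's best response falls — the actions are strategic substitutes.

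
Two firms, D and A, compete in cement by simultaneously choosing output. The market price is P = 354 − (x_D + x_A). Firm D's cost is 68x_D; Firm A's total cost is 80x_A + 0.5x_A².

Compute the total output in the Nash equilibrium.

Firm D's profit: π = x_D(354 − (x_D + x_A)) − 68x_D.
∂π/∂x_D = 286 − 2x_D − x_A = 0, so x_D = 143 − 0.5x_A.
For A: ∂π/∂x_A = 274 − 3x_A − x_D = 0 ⇒ x_A = 274/3 − (1/3)x_D.
Plugging x_A into D's best response: x_D = 143 − 0.5(274/3 − (1/3)x_D) ⇒ (5/6)x_D = 292/3, so x_D = 116.8.
Then x_A = 274/3 − (1/3)·116.8 = 52.4.
Total output: 116.8 + 52.4 = 169.2.

169.2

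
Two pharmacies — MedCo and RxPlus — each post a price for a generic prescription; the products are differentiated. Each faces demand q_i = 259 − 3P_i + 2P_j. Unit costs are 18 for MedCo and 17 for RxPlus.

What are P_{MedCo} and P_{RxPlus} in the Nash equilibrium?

MedCo's profit: π = (P_{MedCo} − 18)(259 − 3P_{MedCo} + 2P_{RxPlus}).
∂π/∂P_{MedCo} = 313 − 6P_{MedCo} + 2P_{RxPlus} = 0 ⇒ P_{MedCo} = 313/6 + (1/3)P_{RxPlus}.
Similarly P_{RxPlus} = 155/3 + (1/3)P_{MedCo}.
Solving the two reaction functions simultaneously: (1 − (1/3)(1/3))P_{MedCo} = 313/6 + (1/3)·(155/3), so (8/9)P_{MedCo} = 1249/18 and P_{MedCo} = 78.0625.
Then P_{RxPlus} = 155/3 + (1/3)·78.0625 = 77.6875.

78.0625, 77.6875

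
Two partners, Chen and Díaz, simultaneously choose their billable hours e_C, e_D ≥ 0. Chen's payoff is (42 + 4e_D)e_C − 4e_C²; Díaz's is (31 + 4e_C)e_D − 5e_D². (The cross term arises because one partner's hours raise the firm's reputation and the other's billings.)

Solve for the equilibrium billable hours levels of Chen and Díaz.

Expanding Chen's payoff: 42e_C + 4e_De_C − 4e_C².
∂π/∂e_C = 42 + 4e_D − 8e_C = 0, so e_C = 5.25 + 0.5e_D.
Likewise for Díaz: e_D = 3.1 + 0.4e_C.
Plugging e_D into Chen's best response: e_C = 5.25 + 0.5(3.1 + 0.4e_C) ⇒ 0.8e_C = 6.8, so e_C = 8.5.
Then e_D = 3.1 + 0.4·8.5 = 6.5.

8.5, 6.5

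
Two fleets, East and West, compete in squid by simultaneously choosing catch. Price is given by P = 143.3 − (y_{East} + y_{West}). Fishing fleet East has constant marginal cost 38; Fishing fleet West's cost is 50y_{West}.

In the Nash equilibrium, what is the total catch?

Fishing fleet East's profit: π = y_{East}(143.3 − (y_{East} + y_{West})) − 38y_{East}.
∂π/∂y_{East} = 105.3 − 2y_{East} − y_{West} = 0, so y_{East} = 52.65 − 0.5y_{West}.
By the same steps for West: y_{West} = 46.65 − 0.5y_{East}.
Plugging y_{West} into East's best response: y_{East} = 52.65 − 0.5(46.65 − 0.5y_{East}) ⇒ 0.75y_{East} = 29.325, so y_{East} = 39.1.
Then y_{West} = 46.65 − 0.5·39.1 = 27.1.
Total catch: 39.1 + 27.1 = 66.2.

66.2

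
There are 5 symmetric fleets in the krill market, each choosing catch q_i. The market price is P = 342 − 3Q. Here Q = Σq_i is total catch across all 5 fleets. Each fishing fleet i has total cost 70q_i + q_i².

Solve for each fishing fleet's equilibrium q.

13.6

A representative fishing fleet's profit is π_i = q_i(342 − 3Q) − 70q_i − q_i², with Q = q_i + Σ_{j≠i} q_j.
First-order condition: 272 − 8q_i − 3Σ_{j≠i} q_j = 0.
In a symmetric equilibrium every fishing fleet chooses the same q, so Σ_{j≠i} q_j = 4q. The condition becomes 272 − 20q = 0, giving q = 272/20 = 13.6.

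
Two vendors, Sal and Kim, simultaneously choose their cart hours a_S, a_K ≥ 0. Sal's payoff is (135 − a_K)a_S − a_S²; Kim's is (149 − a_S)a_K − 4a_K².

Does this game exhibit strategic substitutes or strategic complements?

strategic substitutes

Expanding Sal's payoff: 135a_S − a_Ka_S − a_S².
∂π/∂a_S = 135 − a_K − 2a_S = 0, so a_S = 67.5 − 0.5a_K.
The best-response slope da_S/da_K = −0.5 < 0: the reaction function is downward-sloping, so the choices are strategic substitutes.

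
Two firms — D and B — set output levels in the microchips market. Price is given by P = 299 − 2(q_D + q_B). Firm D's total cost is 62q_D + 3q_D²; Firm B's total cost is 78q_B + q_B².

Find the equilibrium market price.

202

Firm D's profit: π = q_D(299 − 2(q_D + q_B)) − 62q_D − 3q_D².
∂π/∂q_D = 237 − 10q_D − 2q_B = 0, so q_D = 23.7 − 0.2q_B.
For B: ∂π/∂q_B = 221 − 6q_B − 2q_D = 0 ⇒ q_B = 221/6 − (1/3)q_D.
Plugging q_B into D's best response: q_D = 23.7 − 0.2(221/6 − (1/3)q_D) ⇒ (14/15)q_D = 49/3, so q_D = 17.5.
Then q_B = 221/6 − (1/3)·17.5 = 31.
Equilibrium price: P = 299 − 2·48.5 = 202.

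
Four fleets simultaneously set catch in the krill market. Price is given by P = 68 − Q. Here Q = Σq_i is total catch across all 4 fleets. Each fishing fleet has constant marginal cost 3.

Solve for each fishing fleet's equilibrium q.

A representative fishing fleet's profit is π_i = q_i(68 − Q) − 3q_i, with Q = q_i + Σ_{j≠i} q_j.
First-order condition: 65 − 2q_i − Σ_{j≠i} q_j = 0.
With identical fishing fleets, set every q_j = q: then 65 − 2q − 3q = 0, i.e. q = 65/5 = 13.

13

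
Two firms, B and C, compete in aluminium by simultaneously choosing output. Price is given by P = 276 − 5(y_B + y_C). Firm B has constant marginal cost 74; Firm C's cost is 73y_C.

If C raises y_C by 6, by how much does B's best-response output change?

-3

Firm B's profit: π = y_B(276 − 5(y_B + y_C)) − 74y_B.
∂π/∂y_B = 202 − 10y_B − 5y_C = 0, so y_B = 20.2 − 0.5y_C.
The reaction-function slope is −0.5, so a 6-unit rise in y_C moves y_B by −0.5 × 6 = −3. B's best response falls — the actions are strategic substitutes.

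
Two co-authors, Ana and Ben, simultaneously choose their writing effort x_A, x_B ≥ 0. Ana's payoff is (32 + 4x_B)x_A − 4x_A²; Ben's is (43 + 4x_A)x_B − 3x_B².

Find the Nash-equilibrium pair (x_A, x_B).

11.375, 14.75

Expanding Ana's payoff: 32x_A + 4x_Bx_A − 4x_A².
∂π/∂x_A = 32 + 4x_B − 8x_A = 0, so x_A = 4 + 0.5x_B.
Likewise for Ben: x_B = 43/6 + (2/3)x_A.
Solving the two reaction functions simultaneously: (1 − (0.5)(2/3))x_A = 4 + 0.5·(43/6), so (2/3)x_A = 91/12 and x_A = 11.375.
Then x_B = 43/6 + (2/3)·11.375 = 14.75.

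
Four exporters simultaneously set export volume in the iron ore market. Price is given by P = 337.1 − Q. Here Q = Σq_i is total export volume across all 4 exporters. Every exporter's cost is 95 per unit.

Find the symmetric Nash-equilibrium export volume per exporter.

A representative exporter's profit is π_i = q_i(337.1 − Q) − 95q_i, with Q = q_i + Σ_{j≠i} q_j.
First-order condition: 242.1 − 2q_i − Σ_{j≠i} q_j = 0.
Imposing symmetry (q_j = q for all j) turns Σ_{j≠i} q_j into 3q, so 242.1 = 5q and q = 48.42.

48.42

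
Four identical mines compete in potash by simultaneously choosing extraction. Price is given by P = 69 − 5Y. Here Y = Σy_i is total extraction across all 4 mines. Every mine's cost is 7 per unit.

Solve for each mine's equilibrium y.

2.48

A representative mine's profit is π_i = y_i(69 − 5Y) − 7y_i, with Y = y_i + Σ_{j≠i} y_j.
First-order condition: 62 − 10y_i − 5Σ_{j≠i} y_j = 0.
With identical mines, set every y_j = y: then 62 − 10y − 15y = 0, i.e. y = 62/25 = 2.48.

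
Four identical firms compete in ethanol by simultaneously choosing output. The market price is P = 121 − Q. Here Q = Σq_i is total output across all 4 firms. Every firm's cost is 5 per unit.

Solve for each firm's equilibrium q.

A representative firm's profit is π_i = q_i(121 − Q) − 5q_i, with Q = q_i + Σ_{j≠i} q_j.
First-order condition: 116 − 2q_i − Σ_{j≠i} q_j = 0.
With identical firms, set every q_j = q: then 116 − 2q − 3q = 0, i.e. q = 116/5 = 23.2.

23.2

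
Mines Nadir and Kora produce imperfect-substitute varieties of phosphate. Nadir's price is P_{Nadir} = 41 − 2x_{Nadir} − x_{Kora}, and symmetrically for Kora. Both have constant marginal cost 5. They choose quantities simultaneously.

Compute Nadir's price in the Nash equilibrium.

Mine Nadir's profit: π = x_{Nadir}(41 − 2x_{Nadir} − x_{Kora}) − 5x_{Nadir}.
∂π/∂x_{Nadir} = 36 − 4x_{Nadir} − x_{Kora} = 0 ⇒ x_{Nadir} = 9 − 0.25x_{Kora}.
Setting x_{Nadir} = x_{Kora} in the reaction function: x_{Nadir} = 9 − 0.25x_{Nadir}, so x_{Nadir} = 9 / 1.25 = 7.2.
P_{Nadir} = 41 − 2·7.2 − 7.2 = 19.4.

19.4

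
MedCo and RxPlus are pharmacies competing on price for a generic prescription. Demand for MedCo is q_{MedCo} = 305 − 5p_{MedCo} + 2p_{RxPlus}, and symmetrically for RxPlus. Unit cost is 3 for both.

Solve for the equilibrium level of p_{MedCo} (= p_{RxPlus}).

MedCo's profit: π = (p_{MedCo} − 3)(305 − 5p_{MedCo} + 2p_{RxPlus}).
∂π/∂p_{MedCo} = 320 − 10p_{MedCo} + 2p_{RxPlus} = 0 ⇒ p_{MedCo} = 32 + 0.2p_{RxPlus}.
The game is symmetric, so in equilibrium p_{RxPlus} = p_{MedCo}: the reaction function gives 0.8p_{MedCo} = 32, hence p_{MedCo} = 40.

40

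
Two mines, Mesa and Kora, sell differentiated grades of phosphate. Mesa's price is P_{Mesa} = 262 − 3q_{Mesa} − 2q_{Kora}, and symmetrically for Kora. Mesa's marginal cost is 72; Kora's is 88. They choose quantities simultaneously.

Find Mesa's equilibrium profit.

1837.6875

Mine Mesa's profit: π = q_{Mesa}(262 − 3q_{Mesa} − 2q_{Kora}) − 72q_{Mesa}.
∂π/∂q_{Mesa} = 190 − 6q_{Mesa} − 2q_{Kora} = 0 ⇒ q_{Mesa} = 95/3 − (1/3)q_{Kora}.
Similarly q_{Kora} = 29 − (1/3)q_{Mesa}.
Solving the two reaction functions simultaneously: (1 − (−1/3)(−1/3))q_{Mesa} = 95/3 − (1/3)·29, so (8/9)q_{Mesa} = 22 and q_{Mesa} = 24.75.
Then q_{Kora} = 29 − (1/3)·24.75 = 20.75.
P_{Mesa} = 262 − 3·24.75 − 2·20.75 = 146.25.
Profit = (146.25 − 72)·24.75 = 1837.6875.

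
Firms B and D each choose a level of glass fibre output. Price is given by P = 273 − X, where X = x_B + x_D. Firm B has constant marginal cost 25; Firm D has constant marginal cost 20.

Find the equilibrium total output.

Firm B's profit: π = x_B(273 − (x_B + x_D)) − 25x_B.
∂π/∂x_B = 248 − 2x_B − x_D = 0, so x_B = 124 − 0.5x_D.
By the same steps for D: x_D = 126.5 − 0.5x_B.
Solving the two reaction functions simultaneously: (1 − (−0.5)(−0.5))x_B = 124 − 0.5·126.5, so 0.75x_B = 60.75 and x_B = 81.
Then x_D = 126.5 − 0.5·81 = 86.
Total output: 81 + 86 = 167.

167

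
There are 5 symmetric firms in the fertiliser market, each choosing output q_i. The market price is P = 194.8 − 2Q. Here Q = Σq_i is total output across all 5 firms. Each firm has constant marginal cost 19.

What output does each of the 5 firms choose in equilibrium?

A representative firm's profit is π_i = q_i(194.8 − 2Q) − 19q_i, with Q = q_i + Σ_{j≠i} q_j.
First-order condition: 175.8 − 4q_i − 2Σ_{j≠i} q_j = 0.
In a symmetric equilibrium every firm chooses the same q, so Σ_{j≠i} q_j = 4q. The condition becomes 175.8 − 12q = 0, giving q = 175.8/12 = 14.65.

14.65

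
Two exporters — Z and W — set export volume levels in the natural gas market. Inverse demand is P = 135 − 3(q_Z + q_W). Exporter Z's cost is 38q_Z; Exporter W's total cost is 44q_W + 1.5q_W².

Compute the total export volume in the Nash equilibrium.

19

Exporter Z's profit: π = q_Z(135 − 3(q_Z + q_W)) − 38q_Z.
∂π/∂q_Z = 97 − 6q_Z − 3q_W = 0, so q_Z = 97/6 − 0.5q_W.
For W: ∂π/∂q_W = 91 − 9q_W − 3q_Z = 0 ⇒ q_W = 91/9 − (1/3)q_Z.
Substituting the second reaction function into the first: q_Z = 97/6 − 0.5(91/9 − (1/3)q_Z), which gives (5/6)q_Z = 100/9 ⇒ q_Z = 40/3.
Then q_W = 91/9 − (1/3)·(40/3) = 17/3.
Total export volume: 40/3 + 17/3 = 19.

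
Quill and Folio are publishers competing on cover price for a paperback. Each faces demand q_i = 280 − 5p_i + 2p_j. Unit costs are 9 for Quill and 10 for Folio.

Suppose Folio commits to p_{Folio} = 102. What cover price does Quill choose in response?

Quill's profit: π = (p_{Quill} − 9)(280 − 5p_{Quill} + 2p_{Folio}).
∂π/∂p_{Quill} = 325 − 10p_{Quill} + 2p_{Folio} = 0 ⇒ p_{Quill} = 32.5 + 0.2p_{Folio}.
At p_{Folio} = 102: p_{Quill} = 32.5 + 0.2·102 = 52.9.

52.9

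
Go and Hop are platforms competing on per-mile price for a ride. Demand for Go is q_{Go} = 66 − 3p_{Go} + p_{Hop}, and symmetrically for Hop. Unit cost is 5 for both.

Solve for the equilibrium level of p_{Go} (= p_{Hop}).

16.2

Go's profit: π = (p_{Go} − 5)(66 − 3p_{Go} + p_{Hop}).
∂π/∂p_{Go} = 81 − 6p_{Go} + p_{Hop} = 0 ⇒ p_{Go} = 13.5 + (1/6)p_{Hop}.
The game is symmetric, so in equilibrium p_{Hop} = p_{Go}: the reaction function gives (5/6)p_{Go} = 13.5, hence p_{Go} = 16.2.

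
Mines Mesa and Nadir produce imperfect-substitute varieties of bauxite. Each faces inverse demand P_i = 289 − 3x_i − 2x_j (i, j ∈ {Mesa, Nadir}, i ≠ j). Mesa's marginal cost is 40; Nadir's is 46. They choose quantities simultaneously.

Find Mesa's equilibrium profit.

2976.75

Mine Mesa's profit: π = x_{Mesa}(289 − 3x_{Mesa} − 2x_{Nadir}) − 40x_{Mesa}.
∂π/∂x_{Mesa} = 249 − 6x_{Mesa} − 2x_{Nadir} = 0 ⇒ x_{Mesa} = 41.5 − (1/3)x_{Nadir}.
Similarly x_{Nadir} = 40.5 − (1/3)x_{Mesa}.
Solving the two reaction functions simultaneously: (1 − (−1/3)(−1/3))x_{Mesa} = 41.5 − (1/3)·40.5, so (8/9)x_{Mesa} = 28 and x_{Mesa} = 31.5.
Then x_{Nadir} = 40.5 − (1/3)·31.5 = 30.
P_{Mesa} = 289 − 3·31.5 − 2·30 = 134.5.
Profit = (134.5 − 40)·31.5 = 2976.75.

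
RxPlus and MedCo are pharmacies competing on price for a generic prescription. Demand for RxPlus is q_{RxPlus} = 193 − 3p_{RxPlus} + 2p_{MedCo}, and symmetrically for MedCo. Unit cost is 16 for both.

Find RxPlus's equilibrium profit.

5874.1875

RxPlus's profit: π = (p_{RxPlus} − 16)(193 − 3p_{RxPlus} + 2p_{MedCo}).
∂π/∂p_{RxPlus} = 241 − 6p_{RxPlus} + 2p_{MedCo} = 0 ⇒ p_{RxPlus} = 241/6 + (1/3)p_{MedCo}.
By symmetry p_{MedCo} = p_{RxPlus}; substituting into the reaction function, (2/3)p_{RxPlus} = 241/6 and p_{RxPlus} = 60.25.
q_{RxPlus} = 193 − 3·60.25 + 2·60.25 = 132.75.
Profit = (60.25 − 16)·132.75 = 5874.1875.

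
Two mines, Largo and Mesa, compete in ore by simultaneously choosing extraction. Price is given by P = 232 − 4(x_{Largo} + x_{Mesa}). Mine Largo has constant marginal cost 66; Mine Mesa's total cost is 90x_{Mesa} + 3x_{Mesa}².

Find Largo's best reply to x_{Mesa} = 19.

11.25

Mine Largo's profit: π = x_{Largo}(232 − 4(x_{Largo} + x_{Mesa})) − 66x_{Largo}.
∂π/∂x_{Largo} = 166 − 8x_{Largo} − 4x_{Mesa} = 0, so x_{Largo} = 20.75 − 0.5x_{Mesa}.
At x_{Mesa} = 19: x_{Largo} = 20.75 − 0.5·19 = 11.25.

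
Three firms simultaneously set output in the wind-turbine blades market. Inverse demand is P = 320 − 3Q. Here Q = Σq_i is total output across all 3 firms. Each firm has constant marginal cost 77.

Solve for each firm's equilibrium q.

A representative firm's profit is π_i = q_i(320 − 3Q) − 77q_i, with Q = q_i + Σ_{j≠i} q_j.
First-order condition: 243 − 6q_i − 3Σ_{j≠i} q_j = 0.
In a symmetric equilibrium every firm chooses the same q, so Σ_{j≠i} q_j = 2q. The condition becomes 243 − 12q = 0, giving q = 243/12 = 20.25.

20.25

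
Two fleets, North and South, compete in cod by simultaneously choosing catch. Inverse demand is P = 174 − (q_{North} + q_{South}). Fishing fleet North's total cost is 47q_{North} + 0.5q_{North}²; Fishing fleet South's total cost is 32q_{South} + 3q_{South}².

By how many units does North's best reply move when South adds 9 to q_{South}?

Fishing fleet North's profit: π = q_{North}(174 − (q_{North} + q_{South})) − 47q_{North} − 0.5q_{North}².
∂π/∂q_{North} = 127 − 3q_{North} − q_{South} = 0, so q_{North} = 127/3 − (1/3)q_{South}.
The reaction-function slope is −1/3, so a 9-unit rise in q_{South} moves q_{North} by −1/3 × 9 = −3. North's best response falls — the actions are strategic substitutes.

-3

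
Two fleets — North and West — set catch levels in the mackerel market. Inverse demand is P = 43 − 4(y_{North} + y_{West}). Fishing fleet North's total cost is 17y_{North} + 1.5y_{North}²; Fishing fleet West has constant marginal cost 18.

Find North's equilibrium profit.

12.375

Fishing fleet North's profit: π = y_{North}(43 − 4(y_{North} + y_{West})) − 17y_{North} − 1.5y_{North}².
∂π/∂y_{North} = 26 − 11y_{North} − 4y_{West} = 0, so y_{North} = 26/11 − (4/11)y_{West}.
For West: ∂π/∂y_{West} = 25 − 8y_{West} − 4y_{North} = 0 ⇒ y_{West} = 3.125 − 0.5y_{North}.
Solving the two reaction functions simultaneously: (1 − (−4/11)(−0.5))y_{North} = 26/11 − (4/11)·3.125, so (9/11)y_{North} = 27/22 and y_{North} = 1.5.
Then y_{West} = 3.125 − 0.5·1.5 = 2.375.
Price P = 43 − 4·3.875 = 27.5.
North's profit: (27.5 − 17)·1.5 − 1.5(1.5)² = 12.375.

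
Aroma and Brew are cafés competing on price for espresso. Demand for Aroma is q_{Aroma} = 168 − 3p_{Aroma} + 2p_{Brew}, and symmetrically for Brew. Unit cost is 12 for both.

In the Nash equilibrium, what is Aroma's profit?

4563

Aroma's profit: π = (p_{Aroma} − 12)(168 − 3p_{Aroma} + 2p_{Brew}).
∂π/∂p_{Aroma} = 204 − 6p_{Aroma} + 2p_{Brew} = 0 ⇒ p_{Aroma} = 34 + (1/3)p_{Brew}.
By symmetry p_{Brew} = p_{Aroma}; substituting into the reaction function, (2/3)p_{Aroma} = 34 and p_{Aroma} = 51.
q_{Aroma} = 168 − 3·51 + 2·51 = 117.
Profit = (51 − 12)·117 = 4563.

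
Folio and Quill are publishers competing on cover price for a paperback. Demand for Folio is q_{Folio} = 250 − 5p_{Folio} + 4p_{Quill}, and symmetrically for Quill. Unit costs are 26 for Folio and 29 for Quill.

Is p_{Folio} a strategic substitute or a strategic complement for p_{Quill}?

Folio's profit: π = (p_{Folio} − 26)(250 − 5p_{Folio} + 4p_{Quill}).
∂π/∂p_{Folio} = 380 − 10p_{Folio} + 4p_{Quill} = 0 ⇒ p_{Folio} = 38 + 0.4p_{Quill}.
The best-response slope dp_{Folio}/dp_{Quill} = 0.4 > 0: the reaction function is upward-sloping, so the choices are strategic complements.

strategic complements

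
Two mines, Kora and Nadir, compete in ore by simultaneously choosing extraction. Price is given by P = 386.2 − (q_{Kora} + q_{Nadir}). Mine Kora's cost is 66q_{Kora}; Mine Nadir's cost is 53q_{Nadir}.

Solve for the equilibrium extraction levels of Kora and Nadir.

102.4, 115.4

Mine Kora's profit: π = q_{Kora}(386.2 − (q_{Kora} + q_{Nadir})) − 66q_{Kora}.
∂π/∂q_{Kora} = 320.2 − 2q_{Kora} − q_{Nadir} = 0, so q_{Kora} = 160.1 − 0.5q_{Nadir}.
By the same steps for Nadir: q_{Nadir} = 166.6 − 0.5q_{Kora}.
Substituting the second reaction function into the first: q_{Kora} = 160.1 − 0.5(166.6 − 0.5q_{Kora}), which gives 0.75q_{Kora} = 76.8 ⇒ q_{Kora} = 102.4.
Then q_{Nadir} = 166.6 − 0.5·102.4 = 115.4.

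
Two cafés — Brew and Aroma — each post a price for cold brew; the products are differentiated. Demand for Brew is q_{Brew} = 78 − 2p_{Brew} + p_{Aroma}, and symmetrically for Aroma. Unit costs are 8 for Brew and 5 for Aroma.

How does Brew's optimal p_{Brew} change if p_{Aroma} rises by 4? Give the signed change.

Brew's profit: π = (p_{Brew} − 8)(78 − 2p_{Brew} + p_{Aroma}).
∂π/∂p_{Brew} = 94 − 4p_{Brew} + p_{Aroma} = 0 ⇒ p_{Brew} = 23.5 + 0.25p_{Aroma}.
The reaction-function slope is 0.25, so a 4-unit rise in p_{Aroma} moves p_{Brew} by 0.25 × 4 = 1. Brew's best response rises — the actions are strategic complements.

1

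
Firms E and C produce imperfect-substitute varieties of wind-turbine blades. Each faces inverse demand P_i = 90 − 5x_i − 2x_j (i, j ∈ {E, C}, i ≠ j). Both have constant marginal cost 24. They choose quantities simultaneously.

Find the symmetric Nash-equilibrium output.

Firm E's profit: π = x_E(90 − 5x_E − 2x_C) − 24x_E.
∂π/∂x_E = 66 − 10x_E − 2x_C = 0 ⇒ x_E = 6.6 − 0.2x_C.
By symmetry x_C = x_E; substituting into the reaction function, 1.2x_E = 6.6 and x_E = 5.5.

5.5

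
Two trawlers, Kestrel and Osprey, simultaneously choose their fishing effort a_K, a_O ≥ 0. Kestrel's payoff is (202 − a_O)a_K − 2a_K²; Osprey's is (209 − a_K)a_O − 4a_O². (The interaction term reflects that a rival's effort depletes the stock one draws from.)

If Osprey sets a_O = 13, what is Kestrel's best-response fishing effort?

Expanding Kestrel's payoff: 202a_K − a_Oa_K − 2a_K².
∂π/∂a_K = 202 − a_O − 4a_K = 0, so a_K = 50.5 − 0.25a_O.
At a_O = 13: a_K = 50.5 − 0.25·13 = 47.25.

47.25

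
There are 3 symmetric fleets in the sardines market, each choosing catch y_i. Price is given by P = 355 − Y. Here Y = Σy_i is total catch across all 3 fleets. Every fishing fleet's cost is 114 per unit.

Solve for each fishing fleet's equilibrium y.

60.25

A representative fishing fleet's profit is π_i = y_i(355 − Y) − 114y_i, with Y = y_i + Σ_{j≠i} y_j.
First-order condition: 241 − 2y_i − Σ_{j≠i} y_j = 0.
With identical fishing fleets, set every y_j = y: then 241 − 2y − 2y = 0, i.e. y = 241/4 = 60.25.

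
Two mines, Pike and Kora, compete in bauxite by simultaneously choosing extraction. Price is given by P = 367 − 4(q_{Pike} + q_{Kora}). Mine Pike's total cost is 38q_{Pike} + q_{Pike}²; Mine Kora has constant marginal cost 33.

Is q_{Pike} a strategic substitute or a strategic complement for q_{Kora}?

strategic substitutes

Mine Pike's profit: π = q_{Pike}(367 − 4(q_{Pike} + q_{Kora})) − 38q_{Pike} − q_{Pike}².
∂π/∂q_{Pike} = 329 − 10q_{Pike} − 4q_{Kora} = 0, so q_{Pike} = 32.9 − 0.4q_{Kora}.
The best-response slope dq_{Pike}/dq_{Kora} = −0.4 < 0: the reaction function is downward-sloping, so the choices are strategic substitutes.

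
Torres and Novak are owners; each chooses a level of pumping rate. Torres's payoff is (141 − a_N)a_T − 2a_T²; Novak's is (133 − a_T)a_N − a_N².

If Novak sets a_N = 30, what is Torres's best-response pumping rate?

27.75

Expanding Torres's payoff: 141a_T − a_Na_T − 2a_T².
∂π/∂a_T = 141 − a_N − 4a_T = 0, so a_T = 35.25 − 0.25a_N.
At a_N = 30: a_T = 35.25 − 0.25·30 = 27.75.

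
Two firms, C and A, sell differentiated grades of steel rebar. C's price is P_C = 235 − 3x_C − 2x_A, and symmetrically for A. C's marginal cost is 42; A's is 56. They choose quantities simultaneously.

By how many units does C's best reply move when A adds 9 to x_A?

-3

Firm C's profit: π = x_C(235 − 3x_C − 2x_A) − 42x_C.
∂π/∂x_C = 193 − 6x_C − 2x_A = 0 ⇒ x_C = 193/6 − (1/3)x_A.
The reaction-function slope is −1/3, so a 9-unit rise in x_A moves x_C by −1/3 × 9 = −3. C's best response falls — the actions are strategic substitutes.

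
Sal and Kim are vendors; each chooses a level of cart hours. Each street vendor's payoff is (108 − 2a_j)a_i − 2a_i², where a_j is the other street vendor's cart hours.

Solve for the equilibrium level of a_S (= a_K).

Sal's payoff is (108 − 2a_K)a_S − 2a_S².
∂π/∂a_S = 108 − 2a_K − 4a_S = 0, so a_S = 27 − 0.5a_K.
The game is symmetric, so in equilibrium a_K = a_S: the reaction function gives 1.5a_S = 27, hence a_S = 18.

18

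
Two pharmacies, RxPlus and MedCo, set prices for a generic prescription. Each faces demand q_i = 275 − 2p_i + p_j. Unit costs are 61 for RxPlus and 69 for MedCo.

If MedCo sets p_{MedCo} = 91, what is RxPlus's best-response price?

RxPlus's profit: π = (p_{RxPlus} − 61)(275 − 2p_{RxPlus} + p_{MedCo}).
∂π/∂p_{RxPlus} = 397 − 4p_{RxPlus} + p_{MedCo} = 0 ⇒ p_{RxPlus} = 99.25 + 0.25p_{MedCo}.
At p_{MedCo} = 91: p_{RxPlus} = 99.25 + 0.25·91 = 122.

122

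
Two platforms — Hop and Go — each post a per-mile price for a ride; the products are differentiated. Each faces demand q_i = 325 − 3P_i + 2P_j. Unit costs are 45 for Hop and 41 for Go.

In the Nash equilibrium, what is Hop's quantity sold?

Hop's profit: π = (P_{Hop} − 45)(325 − 3P_{Hop} + 2P_{Go}).
∂π/∂P_{Hop} = 460 − 6P_{Hop} + 2P_{Go} = 0 ⇒ P_{Hop} = 230/3 + (1/3)P_{Go}.
Similarly P_{Go} = 224/3 + (1/3)P_{Hop}.
Substituting the second reaction function into the first: P_{Hop} = 230/3 + (1/3)(224/3 + (1/3)P_{Hop}), which gives (8/9)P_{Hop} = 914/9 ⇒ P_{Hop} = 114.25.
Then P_{Go} = 224/3 + (1/3)·114.25 = 112.75.
q_{Hop} = 325 − 3·114.25 + 2·112.75 = 207.75.

207.75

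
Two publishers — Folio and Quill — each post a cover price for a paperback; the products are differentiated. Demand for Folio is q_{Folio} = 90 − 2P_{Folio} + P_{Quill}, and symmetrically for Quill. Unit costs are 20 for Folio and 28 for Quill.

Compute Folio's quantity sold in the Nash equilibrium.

Folio's profit: π = (P_{Folio} − 20)(90 − 2P_{Folio} + P_{Quill}).
∂π/∂P_{Folio} = 130 − 4P_{Folio} + P_{Quill} = 0 ⇒ P_{Folio} = 32.5 + 0.25P_{Quill}.
Similarly P_{Quill} = 36.5 + 0.25P_{Folio}.
Substituting the second reaction function into the first: P_{Folio} = 32.5 + 0.25(36.5 + 0.25P_{Folio}), which gives 0.9375P_{Folio} = 41.625 ⇒ P_{Folio} = 44.4.
Then P_{Quill} = 36.5 + 0.25·44.4 = 47.6.
q_{Folio} = 90 − 2·44.4 + 47.6 = 48.8.

48.8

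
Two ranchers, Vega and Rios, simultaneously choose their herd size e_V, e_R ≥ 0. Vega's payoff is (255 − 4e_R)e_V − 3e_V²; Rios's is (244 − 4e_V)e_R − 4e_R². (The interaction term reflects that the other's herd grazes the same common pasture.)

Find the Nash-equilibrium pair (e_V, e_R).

33.25, 13.875

Expanding Vega's payoff: 255e_V − 4e_Re_V − 3e_V².
∂π/∂e_V = 255 − 4e_R − 6e_V = 0, so e_V = 42.5 − (2/3)e_R.
Likewise for Rios: e_R = 30.5 − 0.5e_V.
Substituting the second reaction function into the first: e_V = 42.5 − (2/3)(30.5 − 0.5e_V), which gives (2/3)e_V = 133/6 ⇒ e_V = 33.25.
Then e_R = 30.5 − 0.5·33.25 = 13.875.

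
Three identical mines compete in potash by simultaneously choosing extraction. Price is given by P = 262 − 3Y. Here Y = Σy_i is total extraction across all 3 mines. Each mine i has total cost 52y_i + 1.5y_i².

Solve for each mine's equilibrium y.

A representative mine's profit is π_i = y_i(262 − 3Y) − 52y_i − 1.5y_i², with Y = y_i + Σ_{j≠i} y_j.
First-order condition: 210 − 9y_i − 3Σ_{j≠i} y_j = 0.
With identical mines, set every y_j = y: then 210 − 9y − 6y = 0, i.e. y = 210/15 = 14.

14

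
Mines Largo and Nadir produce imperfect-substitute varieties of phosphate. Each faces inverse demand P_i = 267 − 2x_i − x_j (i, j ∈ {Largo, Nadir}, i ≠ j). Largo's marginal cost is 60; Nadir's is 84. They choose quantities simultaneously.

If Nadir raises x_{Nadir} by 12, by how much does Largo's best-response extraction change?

-3

Mine Largo's profit: π = x_{Largo}(267 − 2x_{Largo} − x_{Nadir}) − 60x_{Largo}.
∂π/∂x_{Largo} = 207 − 4x_{Largo} − x_{Nadir} = 0 ⇒ x_{Largo} = 51.75 − 0.25x_{Nadir}.
The reaction-function slope is −0.25, so a 12-unit rise in x_{Nadir} moves x_{Largo} by −0.25 × 12 = −3. Largo's best response falls — the actions are strategic substitutes.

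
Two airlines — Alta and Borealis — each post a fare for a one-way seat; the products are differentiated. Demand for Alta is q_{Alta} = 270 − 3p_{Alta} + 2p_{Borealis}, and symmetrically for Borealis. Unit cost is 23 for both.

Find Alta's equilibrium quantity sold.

185.25

Alta's profit: π = (p_{Alta} − 23)(270 − 3p_{Alta} + 2p_{Borealis}).
∂π/∂p_{Alta} = 339 − 6p_{Alta} + 2p_{Borealis} = 0 ⇒ p_{Alta} = 56.5 + (1/3)p_{Borealis}.
Setting p_{Alta} = p_{Borealis} in the reaction function: p_{Alta} = 56.5 + (1/3)p_{Alta}, so p_{Alta} = 56.5 / (2/3) = 84.75.
q_{Alta} = 270 − 3·84.75 + 2·84.75 = 185.25.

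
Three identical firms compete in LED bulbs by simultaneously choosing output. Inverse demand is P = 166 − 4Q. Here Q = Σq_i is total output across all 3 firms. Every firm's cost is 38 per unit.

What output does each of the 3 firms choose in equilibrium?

8

A representative firm's profit is π_i = q_i(166 − 4Q) − 38q_i, with Q = q_i + Σ_{j≠i} q_j.
First-order condition: 128 − 8q_i − 4Σ_{j≠i} q_j = 0.
In a symmetric equilibrium every firm chooses the same q, so Σ_{j≠i} q_j = 2q. The condition becomes 128 − 16q = 0, giving q = 128/16 = 8.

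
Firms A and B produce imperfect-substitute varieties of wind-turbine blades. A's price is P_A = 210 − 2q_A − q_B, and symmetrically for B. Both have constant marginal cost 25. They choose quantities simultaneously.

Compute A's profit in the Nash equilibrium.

Firm A's profit: π = q_A(210 − 2q_A − q_B) − 25q_A.
∂π/∂q_A = 185 − 4q_A − q_B = 0 ⇒ q_A = 46.25 − 0.25q_B.
The game is symmetric, so in equilibrium q_B = q_A: the reaction function gives 1.25q_A = 46.25, hence q_A = 37.
P_A = 210 − 2·37 − 37 = 99.
Profit = (99 − 25)·37 = 2738.

2738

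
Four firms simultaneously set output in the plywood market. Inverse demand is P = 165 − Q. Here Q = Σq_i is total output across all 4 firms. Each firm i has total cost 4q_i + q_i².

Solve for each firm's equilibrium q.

23

A representative firm's profit is π_i = q_i(165 − Q) − 4q_i − q_i², with Q = q_i + Σ_{j≠i} q_j.
First-order condition: 161 − 4q_i − Σ_{j≠i} q_j = 0.
In a symmetric equilibrium every firm chooses the same q, so Σ_{j≠i} q_j = 3q. The condition becomes 161 − 7q = 0, giving q = 161/7 = 23.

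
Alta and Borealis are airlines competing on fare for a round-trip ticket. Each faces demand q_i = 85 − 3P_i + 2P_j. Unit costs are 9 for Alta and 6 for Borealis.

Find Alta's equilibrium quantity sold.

55.3125

Alta's profit: π = (P_{Alta} − 9)(85 − 3P_{Alta} + 2P_{Borealis}).
∂π/∂P_{Alta} = 112 − 6P_{Alta} + 2P_{Borealis} = 0 ⇒ P_{Alta} = 56/3 + (1/3)P_{Borealis}.
Similarly P_{Borealis} = 103/6 + (1/3)P_{Alta}.
Plugging P_{Borealis} into Alta's best response: P_{Alta} = 56/3 + (1/3)(103/6 + (1/3)P_{Alta}) ⇒ (8/9)P_{Alta} = 439/18, so P_{Alta} = 27.4375.
Then P_{Borealis} = 103/6 + (1/3)·27.4375 = 26.3125.
q_{Alta} = 85 − 3·27.4375 + 2·26.3125 = 55.3125.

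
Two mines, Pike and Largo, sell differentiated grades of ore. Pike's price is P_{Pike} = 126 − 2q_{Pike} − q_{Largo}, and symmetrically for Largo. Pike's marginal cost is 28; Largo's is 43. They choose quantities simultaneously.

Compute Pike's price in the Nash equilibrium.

69.2

Mine Pike's profit: π = q_{Pike}(126 − 2q_{Pike} − q_{Largo}) − 28q_{Pike}.
∂π/∂q_{Pike} = 98 − 4q_{Pike} − q_{Largo} = 0 ⇒ q_{Pike} = 24.5 − 0.25q_{Largo}.
Similarly q_{Largo} = 20.75 − 0.25q_{Pike}.
Plugging q_{Largo} into Pike's best response: q_{Pike} = 24.5 − 0.25(20.75 − 0.25q_{Pike}) ⇒ 0.9375q_{Pike} = 19.3125, so q_{Pike} = 20.6.
Then q_{Largo} = 20.75 − 0.25·20.6 = 15.6.
P_{Pike} = 126 − 2·20.6 − 15.6 = 69.2.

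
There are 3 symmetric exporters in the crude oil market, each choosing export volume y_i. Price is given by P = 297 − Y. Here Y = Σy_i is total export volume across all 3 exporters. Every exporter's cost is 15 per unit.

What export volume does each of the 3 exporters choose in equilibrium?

A representative exporter's profit is π_i = y_i(297 − Y) − 15y_i, with Y = y_i + Σ_{j≠i} y_j.
First-order condition: 282 − 2y_i − Σ_{j≠i} y_j = 0.
With identical exporters, set every y_j = y: then 282 − 2y − 2y = 0, i.e. y = 282/4 = 70.5.

70.5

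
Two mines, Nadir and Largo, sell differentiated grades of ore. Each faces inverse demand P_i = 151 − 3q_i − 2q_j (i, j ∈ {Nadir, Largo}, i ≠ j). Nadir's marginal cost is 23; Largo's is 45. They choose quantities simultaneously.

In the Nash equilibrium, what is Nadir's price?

Mine Nadir's profit: π = q_{Nadir}(151 − 3q_{Nadir} − 2q_{Largo}) − 23q_{Nadir}.
∂π/∂q_{Nadir} = 128 − 6q_{Nadir} − 2q_{Largo} = 0 ⇒ q_{Nadir} = 64/3 − (1/3)q_{Largo}.
Similarly q_{Largo} = 53/3 − (1/3)q_{Nadir}.
Solving the two reaction functions simultaneously: (1 − (−1/3)(−1/3))q_{Nadir} = 64/3 − (1/3)·(53/3), so (8/9)q_{Nadir} = 139/9 and q_{Nadir} = 17.375.
Then q_{Largo} = 53/3 − (1/3)·17.375 = 11.875.
P_{Nadir} = 151 − 3·17.375 − 2·11.875 = 75.125.

75.125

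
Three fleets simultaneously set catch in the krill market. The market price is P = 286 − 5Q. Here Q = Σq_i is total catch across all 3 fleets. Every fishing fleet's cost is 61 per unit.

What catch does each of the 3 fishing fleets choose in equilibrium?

11.25

A representative fishing fleet's profit is π_i = q_i(286 − 5Q) − 61q_i, with Q = q_i + Σ_{j≠i} q_j.
First-order condition: 225 − 10q_i − 5Σ_{j≠i} q_j = 0.
In a symmetric equilibrium every fishing fleet chooses the same q, so Σ_{j≠i} q_j = 2q. The condition becomes 225 − 20q = 0, giving q = 225/20 = 11.25.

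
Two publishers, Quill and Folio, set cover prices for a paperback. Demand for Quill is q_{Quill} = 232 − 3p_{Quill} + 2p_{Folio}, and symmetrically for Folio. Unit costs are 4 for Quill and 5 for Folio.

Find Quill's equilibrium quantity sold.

Quill's profit: π = (p_{Quill} − 4)(232 − 3p_{Quill} + 2p_{Folio}).
∂π/∂p_{Quill} = 244 − 6p_{Quill} + 2p_{Folio} = 0 ⇒ p_{Quill} = 122/3 + (1/3)p_{Folio}.
Similarly p_{Folio} = 247/6 + (1/3)p_{Quill}.
Substituting the second reaction function into the first: p_{Quill} = 122/3 + (1/3)(247/6 + (1/3)p_{Quill}), which gives (8/9)p_{Quill} = 979/18 ⇒ p_{Quill} = 61.1875.
Then p_{Folio} = 247/6 + (1/3)·61.1875 = 61.5625.
q_{Quill} = 232 − 3·61.1875 + 2·61.5625 = 171.5625.

171.5625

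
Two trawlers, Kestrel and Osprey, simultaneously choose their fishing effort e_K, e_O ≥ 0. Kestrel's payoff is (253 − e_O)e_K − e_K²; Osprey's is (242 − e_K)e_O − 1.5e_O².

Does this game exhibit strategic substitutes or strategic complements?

Expanding Kestrel's payoff: 253e_K − e_Oe_K − e_K².
∂π/∂e_K = 253 − e_O − 2e_K = 0, so e_K = 126.5 − 0.5e_O.
The best-response slope de_K/de_O = −0.5 < 0: the reaction function is downward-sloping, so the choices are strategic substitutes.

strategic substitutes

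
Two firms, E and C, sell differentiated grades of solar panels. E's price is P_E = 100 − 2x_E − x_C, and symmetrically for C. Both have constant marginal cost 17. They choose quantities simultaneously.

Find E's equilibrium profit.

551.12

Firm E's profit: π = x_E(100 − 2x_E − x_C) − 17x_E.
∂π/∂x_E = 83 − 4x_E − x_C = 0 ⇒ x_E = 20.75 − 0.25x_C.
The game is symmetric, so in equilibrium x_C = x_E: the reaction function gives 1.25x_E = 20.75, hence x_E = 16.6.
P_E = 100 − 2·16.6 − 16.6 = 50.2.
Profit = (50.2 − 17)·16.6 = 551.12.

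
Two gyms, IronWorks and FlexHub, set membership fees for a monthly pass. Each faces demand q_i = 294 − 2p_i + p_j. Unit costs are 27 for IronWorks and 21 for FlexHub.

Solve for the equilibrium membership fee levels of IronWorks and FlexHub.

IronWorks's profit: π = (p_{IronWorks} − 27)(294 − 2p_{IronWorks} + p_{FlexHub}).
∂π/∂p_{IronWorks} = 348 − 4p_{IronWorks} + p_{FlexHub} = 0 ⇒ p_{IronWorks} = 87 + 0.25p_{FlexHub}.
Similarly p_{FlexHub} = 84 + 0.25p_{IronWorks}.
Plugging p_{FlexHub} into IronWorks's best response: p_{IronWorks} = 87 + 0.25(84 + 0.25p_{IronWorks}) ⇒ 0.9375p_{IronWorks} = 108, so p_{IronWorks} = 115.2.
Then p_{FlexHub} = 84 + 0.25·115.2 = 112.8.

115.2, 112.8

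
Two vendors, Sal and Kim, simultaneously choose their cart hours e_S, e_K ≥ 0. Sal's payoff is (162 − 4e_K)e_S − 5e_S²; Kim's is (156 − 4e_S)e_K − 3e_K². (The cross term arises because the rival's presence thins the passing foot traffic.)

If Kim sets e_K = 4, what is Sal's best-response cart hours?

14.6

Expanding Sal's payoff: 162e_S − 4e_Ke_S − 5e_S².
∂π/∂e_S = 162 − 4e_K − 10e_S = 0, so e_S = 16.2 − 0.4e_K.
At e_K = 4: e_S = 16.2 − 0.4·4 = 14.6.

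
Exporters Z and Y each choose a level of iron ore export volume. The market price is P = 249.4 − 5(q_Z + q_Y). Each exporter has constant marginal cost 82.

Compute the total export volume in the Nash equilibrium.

22.32

Exporter Z's profit: π = q_Z(249.4 − 5(q_Z + q_Y)) − 82q_Z.
∂π/∂q_Z = 167.4 − 10q_Z − 5q_Y = 0, so q_Z = 16.74 − 0.5q_Y.
The game is symmetric, so in equilibrium q_Y = q_Z: the reaction function gives 1.5q_Z = 16.74, hence q_Z = 11.16.
Total export volume: 11.16 + 11.16 = 22.32.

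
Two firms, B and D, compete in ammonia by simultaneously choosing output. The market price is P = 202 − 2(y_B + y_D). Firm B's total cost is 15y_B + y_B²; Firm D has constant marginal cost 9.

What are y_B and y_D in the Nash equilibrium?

18.1, 39.2

Firm B's profit: π = y_B(202 − 2(y_B + y_D)) − 15y_B − y_B².
∂π/∂y_B = 187 − 6y_B − 2y_D = 0, so y_B = 187/6 − (1/3)y_D.
For D: ∂π/∂y_D = 193 − 4y_D − 2y_B = 0 ⇒ y_D = 48.25 − 0.5y_B.
Solving the two reaction functions simultaneously: (1 − (−1/3)(−0.5))y_B = 187/6 − (1/3)·48.25, so (5/6)y_B = 181/12 and y_B = 18.1.
Then y_D = 48.25 − 0.5·18.1 = 39.2.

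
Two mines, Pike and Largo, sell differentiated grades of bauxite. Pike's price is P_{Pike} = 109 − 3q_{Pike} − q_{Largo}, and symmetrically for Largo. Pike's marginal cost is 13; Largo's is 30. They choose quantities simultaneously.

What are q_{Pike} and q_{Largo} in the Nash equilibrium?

Mine Pike's profit: π = q_{Pike}(109 − 3q_{Pike} − q_{Largo}) − 13q_{Pike}.
∂π/∂q_{Pike} = 96 − 6q_{Pike} − q_{Largo} = 0 ⇒ q_{Pike} = 16 − (1/6)q_{Largo}.
Similarly q_{Largo} = 79/6 − (1/6)q_{Pike}.
Solving the two reaction functions simultaneously: (1 − (−1/6)(−1/6))q_{Pike} = 16 − (1/6)·(79/6), so (35/36)q_{Pike} = 497/36 and q_{Pike} = 14.2.
Then q_{Largo} = 79/6 − (1/6)·14.2 = 10.8.

14.2, 10.8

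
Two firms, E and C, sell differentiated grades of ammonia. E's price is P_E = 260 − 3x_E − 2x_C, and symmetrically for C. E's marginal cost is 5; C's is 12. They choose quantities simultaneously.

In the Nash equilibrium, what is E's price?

101.9375

Firm E's profit: π = x_E(260 − 3x_E − 2x_C) − 5x_E.
∂π/∂x_E = 255 − 6x_E − 2x_C = 0 ⇒ x_E = 42.5 − (1/3)x_C.
Similarly x_C = 124/3 − (1/3)x_E.
Solving the two reaction functions simultaneously: (1 − (−1/3)(−1/3))x_E = 42.5 − (1/3)·(124/3), so (8/9)x_E = 517/18 and x_E = 32.3125.
Then x_C = 124/3 − (1/3)·32.3125 = 30.5625.
P_E = 260 − 3·32.3125 − 2·30.5625 = 101.9375.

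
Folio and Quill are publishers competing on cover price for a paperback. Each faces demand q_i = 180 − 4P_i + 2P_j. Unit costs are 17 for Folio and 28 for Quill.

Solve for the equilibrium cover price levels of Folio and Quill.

Folio's profit: π = (P_{Folio} − 17)(180 − 4P_{Folio} + 2P_{Quill}).
∂π/∂P_{Folio} = 248 − 8P_{Folio} + 2P_{Quill} = 0 ⇒ P_{Folio} = 31 + 0.25P_{Quill}.
Similarly P_{Quill} = 36.5 + 0.25P_{Folio}.
Solving the two reaction functions simultaneously: (1 − (0.25)(0.25))P_{Folio} = 31 + 0.25·36.5, so 0.9375P_{Folio} = 40.125 and P_{Folio} = 42.8.
Then P_{Quill} = 36.5 + 0.25·42.8 = 47.2.

42.8, 47.2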